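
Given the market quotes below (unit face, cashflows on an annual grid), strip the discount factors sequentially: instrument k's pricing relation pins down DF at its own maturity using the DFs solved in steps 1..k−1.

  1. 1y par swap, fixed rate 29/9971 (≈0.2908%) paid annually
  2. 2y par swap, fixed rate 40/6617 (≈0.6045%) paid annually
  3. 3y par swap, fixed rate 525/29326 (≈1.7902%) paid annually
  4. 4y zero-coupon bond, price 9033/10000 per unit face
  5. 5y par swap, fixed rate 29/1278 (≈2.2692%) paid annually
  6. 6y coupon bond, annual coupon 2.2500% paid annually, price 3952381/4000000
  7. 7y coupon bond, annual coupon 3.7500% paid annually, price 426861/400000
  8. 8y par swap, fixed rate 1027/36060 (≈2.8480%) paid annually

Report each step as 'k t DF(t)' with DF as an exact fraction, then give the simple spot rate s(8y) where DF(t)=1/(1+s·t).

1 1 9971/10000
2 2 247/250
3 3 379/400
4 4 9033/10000
5 5 8927/10000
6 6 8623/10000
7 7 1653/2000
8 8 3973/5000
s(8y) = (1/(3973/5000) − 1)/(8) = 1027/31784 ≈ 3.2312%

step 1 [1y] swap r/1=29/9971: DF=(1 − 29/9971·(0))/(1+29/9971) = 9971/10000 ≈ 0.997100
step 2 [2y] swap r/1=40/6617: DF=(1 − 40/6617·(0.997100))/(1+40/6617) = 247/250 ≈ 0.988000
step 3 [3y] swap r/1=525/29326: DF=(1 − 525/29326·(0.997100+0.988000))/(1+525/29326) = 379/400 ≈ 0.947500
step 4 [4y] zero: DF = P = 9033/10000 ≈ 0.903300
step 5 [5y] swap r/1=29/1278: DF=(1 − 29/1278·(0.997100+0.988000+0.947500+0.903300))/(1+29/1278) = 8927/10000 ≈ 0.892700
step 6 [6y] bond c/1=9/400: DF=(3952381/4000000 − 9/400·(0.997100+0.988000+0.947500+0.903300+0.892700))/(1+9/400) = 8623/10000 ≈ 0.862300
step 7 [7y] bond c/1=3/80: DF=(426861/400000 − 3/80·(0.997100+0.988000+0.947500+0.903300+0.892700+0.862300))/(1+3/80) = 1653/2000 ≈ 0.826500
step 8 [8y] swap r/1=1027/36060: DF=(1 − 1027/36060·(0.997100+0.988000+0.947500+0.903300+0.892700+0.862300+0.826500))/(1+1027/36060) = 3973/5000 ≈ 0.794600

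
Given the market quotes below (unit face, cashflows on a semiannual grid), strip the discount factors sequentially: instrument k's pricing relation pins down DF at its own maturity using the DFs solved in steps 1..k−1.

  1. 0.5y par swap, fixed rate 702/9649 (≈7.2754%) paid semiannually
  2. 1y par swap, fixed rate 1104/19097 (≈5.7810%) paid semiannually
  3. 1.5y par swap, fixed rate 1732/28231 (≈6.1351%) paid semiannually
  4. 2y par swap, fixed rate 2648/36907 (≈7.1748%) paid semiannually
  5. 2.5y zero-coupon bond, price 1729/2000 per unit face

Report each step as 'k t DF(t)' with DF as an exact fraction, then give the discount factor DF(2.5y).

1 1/2 9649/10000
2 1 1181/1250
3 3/2 4567/5000
4 2 2169/2500
5 5/2 1729/2000
DF(2.5y) = 1729/2000 ≈ 0.864500

step 1 [0.5y] swap r/2=351/9649: DF=(1 − 351/9649·(0))/(1+351/9649) = 9649/10000 ≈ 0.964900
step 2 [1y] swap r/2=552/19097: DF=(1 − 552/19097·(0.964900))/(1+552/19097) = 1181/1250 ≈ 0.944800
step 3 [1.5y] swap r/2=866/28231: DF=(1 − 866/28231·(0.964900+0.944800))/(1+866/28231) = 4567/5000 ≈ 0.913400
step 4 [2y] swap r/2=1324/36907: DF=(1 − 1324/36907·(0.964900+0.944800+0.913400))/(1+1324/36907) = 2169/2500 ≈ 0.867600
step 5 [2.5y] zero: DF = P = 1729/2000 ≈ 0.864500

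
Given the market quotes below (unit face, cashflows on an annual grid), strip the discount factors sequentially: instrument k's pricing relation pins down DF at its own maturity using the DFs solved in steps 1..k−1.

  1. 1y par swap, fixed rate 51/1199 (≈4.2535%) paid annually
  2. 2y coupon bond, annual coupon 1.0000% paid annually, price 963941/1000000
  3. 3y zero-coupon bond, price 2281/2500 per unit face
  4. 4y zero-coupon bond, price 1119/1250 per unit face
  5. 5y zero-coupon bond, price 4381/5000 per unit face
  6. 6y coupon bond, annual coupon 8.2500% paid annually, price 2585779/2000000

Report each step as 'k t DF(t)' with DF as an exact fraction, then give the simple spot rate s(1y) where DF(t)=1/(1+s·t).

1 1 1199/1250
2 2 9449/10000
3 3 2281/2500
4 4 1119/1250
5 5 4381/5000
6 6 8447/10000
s(1y) = (1/(1199/1250) − 1)/(1) = 51/1199 ≈ 4.2535%

step 1 [1y] swap r/1=51/1199: DF=(1 − 51/1199·(0))/(1+51/1199) = 1199/1250 ≈ 0.959200
step 2 [2y] bond c/1=1/100: DF=(963941/1000000 − 1/100·(0.959200))/(1+1/100) = 9449/10000 ≈ 0.944900
step 3 [3y] zero: DF = P = 2281/2500 ≈ 0.912400
step 4 [4y] zero: DF = P = 1119/1250 ≈ 0.895200
step 5 [5y] zero: DF = P = 4381/5000 ≈ 0.876200
step 6 [6y] bond c/1=33/400: DF=(2585779/2000000 − 33/400·(0.959200+0.944900+0.912400+0.895200+0.876200))/(1+33/400) = 8447/10000 ≈ 0.844700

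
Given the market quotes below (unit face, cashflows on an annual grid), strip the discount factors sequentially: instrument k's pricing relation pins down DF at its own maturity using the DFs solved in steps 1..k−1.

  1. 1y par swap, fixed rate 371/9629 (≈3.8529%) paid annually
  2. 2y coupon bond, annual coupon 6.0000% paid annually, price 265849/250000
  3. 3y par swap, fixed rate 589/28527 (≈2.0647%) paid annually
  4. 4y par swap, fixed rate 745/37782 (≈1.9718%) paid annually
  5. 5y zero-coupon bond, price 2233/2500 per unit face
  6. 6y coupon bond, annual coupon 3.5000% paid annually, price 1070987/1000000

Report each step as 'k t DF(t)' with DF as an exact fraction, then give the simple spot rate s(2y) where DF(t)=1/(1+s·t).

1 1 9629/10000
2 2 9487/10000
3 3 9411/10000
4 4 1851/2000
5 5 2233/2500
6 6 548/625
s(2y) = (1/(9487/10000) − 1)/(2) = 513/18974 ≈ 2.7037%

step 1 [1y] swap r/1=371/9629: DF=(1 − 371/9629·(0))/(1+371/9629) = 9629/10000 ≈ 0.962900
step 2 [2y] bond c/1=3/50: DF=(265849/250000 − 3/50·(0.962900))/(1+3/50) = 9487/10000 ≈ 0.948700
step 3 [3y] swap r/1=589/28527: DF=(1 − 589/28527·(0.962900+0.948700))/(1+589/28527) = 9411/10000 ≈ 0.941100
step 4 [4y] swap r/1=745/37782: DF=(1 − 745/37782·(0.962900+0.948700+0.941100))/(1+745/37782) = 1851/2000 ≈ 0.925500
step 5 [5y] zero: DF = P = 2233/2500 ≈ 0.893200
step 6 [6y] bond c/1=7/200: DF=(1070987/1000000 − 7/200·(0.962900+0.948700+0.941100+0.925500+0.893200))/(1+7/200) = 548/625 ≈ 0.876800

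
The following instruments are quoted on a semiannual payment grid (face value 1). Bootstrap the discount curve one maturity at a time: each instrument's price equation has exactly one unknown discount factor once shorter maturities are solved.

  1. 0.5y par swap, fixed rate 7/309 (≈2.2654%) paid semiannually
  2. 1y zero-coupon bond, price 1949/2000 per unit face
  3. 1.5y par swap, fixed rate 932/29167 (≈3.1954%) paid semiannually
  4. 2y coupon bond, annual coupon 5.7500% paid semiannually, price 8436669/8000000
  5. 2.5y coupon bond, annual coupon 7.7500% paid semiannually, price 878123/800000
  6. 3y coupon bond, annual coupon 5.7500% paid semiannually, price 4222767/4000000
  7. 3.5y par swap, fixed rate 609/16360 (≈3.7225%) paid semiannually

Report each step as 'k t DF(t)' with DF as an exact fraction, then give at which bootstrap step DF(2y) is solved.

step 1 [0.5y] swap r/2=7/618: DF=(1 − 7/618·(0))/(1+7/618) = 618/625 ≈ 0.988800
step 2 [1y] zero: DF = P = 1949/2000 ≈ 0.974500
step 3 [1.5y] swap r/2=466/29167: DF=(1 − 466/29167·(0.988800+0.974500))/(1+466/29167) = 4767/5000 ≈ 0.953400
step 4 [2y] bond c/2=23/800: DF=(8436669/8000000 − 23/800·(0.988800+0.974500+0.953400))/(1+23/800) = 2359/2500 ≈ 0.943600
step 5 [2.5y] bond c/2=31/800: DF=(878123/800000 − 31/800·(0.988800+0.974500+0.953400+0.943600))/(1+31/800) = 9127/10000 ≈ 0.912700
step 6 [3y] bond c/2=23/800: DF=(4222767/4000000 − 23/800·(0.988800+0.974500+0.953400+0.943600+0.912700))/(1+23/800) = 558/625 ≈ 0.892800
step 7 [3.5y] swap r/2=609/32720: DF=(1 − 609/32720·(0.988800+0.974500+0.953400+0.943600+0.912700+0.892800))/(1+609/32720) = 4391/5000 ≈ 0.878200

1 1/2 618/625
2 1 1949/2000
3 3/2 4767/5000
4 2 2359/2500
5 5/2 9127/10000
6 3 558/625
7 7/2 4391/5000
DF(2y) is solved at step 4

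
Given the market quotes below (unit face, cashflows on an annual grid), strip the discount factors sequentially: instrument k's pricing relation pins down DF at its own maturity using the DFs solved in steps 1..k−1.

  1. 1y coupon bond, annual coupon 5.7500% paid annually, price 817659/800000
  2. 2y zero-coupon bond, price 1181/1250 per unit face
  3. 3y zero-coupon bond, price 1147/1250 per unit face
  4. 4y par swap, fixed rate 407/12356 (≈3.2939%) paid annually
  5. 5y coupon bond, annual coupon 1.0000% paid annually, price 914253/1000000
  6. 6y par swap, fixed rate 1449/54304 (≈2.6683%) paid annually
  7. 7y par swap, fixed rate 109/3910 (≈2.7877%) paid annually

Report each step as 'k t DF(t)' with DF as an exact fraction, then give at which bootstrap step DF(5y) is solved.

step 1 [1y] bond c/1=23/400: DF=(817659/800000 − 23/400·(0))/(1+23/400) = 1933/2000 ≈ 0.966500
step 2 [2y] zero: DF = P = 1181/1250 ≈ 0.944800
step 3 [3y] zero: DF = P = 1147/1250 ≈ 0.917600
step 4 [4y] swap r/1=407/12356: DF=(1 − 407/12356·(0.966500+0.944800+0.917600))/(1+407/12356) = 8779/10000 ≈ 0.877900
step 5 [5y] bond c/1=1/100: DF=(914253/1000000 − 1/100·(0.966500+0.944800+0.917600+0.877900))/(1+1/100) = 1737/2000 ≈ 0.868500
step 6 [6y] swap r/1=1449/54304: DF=(1 − 1449/54304·(0.966500+0.944800+0.917600+0.877900+0.868500))/(1+1449/54304) = 8551/10000 ≈ 0.855100
step 7 [7y] swap r/1=109/3910: DF=(1 − 109/3910·(0.966500+0.944800+0.917600+0.877900+0.868500+0.855100))/(1+109/3910) = 516/625 ≈ 0.825600

1 1 1933/2000
2 2 1181/1250
3 3 1147/1250
4 4 8779/10000
5 5 1737/2000
6 6 8551/10000
7 7 516/625
DF(5y) is solved at step 5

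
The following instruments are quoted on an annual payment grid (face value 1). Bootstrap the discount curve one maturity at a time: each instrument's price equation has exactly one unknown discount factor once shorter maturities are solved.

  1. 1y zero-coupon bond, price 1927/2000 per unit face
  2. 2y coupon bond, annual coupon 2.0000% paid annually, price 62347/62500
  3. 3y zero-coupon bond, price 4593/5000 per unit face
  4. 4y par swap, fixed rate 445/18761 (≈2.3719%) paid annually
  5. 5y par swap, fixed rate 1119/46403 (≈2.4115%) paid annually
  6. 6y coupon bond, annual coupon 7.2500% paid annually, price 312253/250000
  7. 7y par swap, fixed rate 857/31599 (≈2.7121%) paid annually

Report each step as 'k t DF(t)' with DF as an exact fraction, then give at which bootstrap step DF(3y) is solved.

1 1 1927/2000
2 2 9591/10000
3 3 4593/5000
4 4 911/1000
5 5 8881/10000
6 6 8509/10000
7 7 4143/5000
DF(3y) is solved at step 3

step 1 [1y] zero: DF = P = 1927/2000 ≈ 0.963500
step 2 [2y] bond c/1=1/50: DF=(62347/62500 − 1/50·(0.963500))/(1+1/50) = 9591/10000 ≈ 0.959100
step 3 [3y] zero: DF = P = 4593/5000 ≈ 0.918600
step 4 [4y] swap r/1=445/18761: DF=(1 − 445/18761·(0.963500+0.959100+0.918600))/(1+445/18761) = 911/1000 ≈ 0.911000
step 5 [5y] swap r/1=1119/46403: DF=(1 − 1119/46403·(0.963500+0.959100+0.918600+0.911000))/(1+1119/46403) = 8881/10000 ≈ 0.888100
step 6 [6y] bond c/1=29/400: DF=(312253/250000 − 29/400·(0.963500+0.959100+0.918600+0.911000+0.888100))/(1+29/400) = 8509/10000 ≈ 0.850900
step 7 [7y] swap r/1=857/31599: DF=(1 − 857/31599·(0.963500+0.959100+0.918600+0.911000+0.888100+0.850900))/(1+857/31599) = 4143/5000 ≈ 0.828600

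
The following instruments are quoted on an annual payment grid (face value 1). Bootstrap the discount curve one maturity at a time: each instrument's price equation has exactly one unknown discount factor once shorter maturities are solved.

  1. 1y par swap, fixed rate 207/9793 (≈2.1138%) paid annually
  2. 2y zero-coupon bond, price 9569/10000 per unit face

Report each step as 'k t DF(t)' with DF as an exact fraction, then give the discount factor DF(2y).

step 1 [1y] swap r/1=207/9793: DF=(1 − 207/9793·(0))/(1+207/9793) = 9793/10000 ≈ 0.979300
step 2 [2y] zero: DF = P = 9569/10000 ≈ 0.956900

1 1 9793/10000
2 2 9569/10000
DF(2y) = 9569/10000 ≈ 0.956900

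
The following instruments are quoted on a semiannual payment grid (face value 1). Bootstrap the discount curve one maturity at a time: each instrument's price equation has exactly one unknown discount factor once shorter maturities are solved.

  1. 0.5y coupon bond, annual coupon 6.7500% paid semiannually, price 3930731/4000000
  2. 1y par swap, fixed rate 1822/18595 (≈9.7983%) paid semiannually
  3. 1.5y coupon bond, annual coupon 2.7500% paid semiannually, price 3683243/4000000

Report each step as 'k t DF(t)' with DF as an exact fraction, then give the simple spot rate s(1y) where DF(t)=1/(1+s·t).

step 1 [0.5y] bond c/2=27/800: DF=(3930731/4000000 − 27/800·(0))/(1+27/800) = 4753/5000 ≈ 0.950600
step 2 [1y] swap r/2=911/18595: DF=(1 − 911/18595·(0.950600))/(1+911/18595) = 9089/10000 ≈ 0.908900
step 3 [1.5y] bond c/2=11/800: DF=(3683243/4000000 − 11/800·(0.950600+0.908900))/(1+11/800) = 8831/10000 ≈ 0.883100

1 1/2 4753/5000
2 1 9089/10000
3 3/2 8831/10000
s(1y) = (1/(9089/10000) − 1)/(1) = 911/9089 ≈ 10.0231%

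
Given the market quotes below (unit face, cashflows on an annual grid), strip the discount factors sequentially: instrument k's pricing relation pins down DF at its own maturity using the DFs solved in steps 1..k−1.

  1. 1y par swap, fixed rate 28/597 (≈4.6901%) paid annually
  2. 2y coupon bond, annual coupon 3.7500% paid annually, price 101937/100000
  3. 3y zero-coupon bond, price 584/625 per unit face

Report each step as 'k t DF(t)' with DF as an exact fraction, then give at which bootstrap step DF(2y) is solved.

1 1 597/625
2 2 237/250
3 3 584/625
DF(2y) is solved at step 2

step 1 [1y] swap r/1=28/597: DF=(1 − 28/597·(0))/(1+28/597) = 597/625 ≈ 0.955200
step 2 [2y] bond c/1=3/80: DF=(101937/100000 − 3/80·(0.955200))/(1+3/80) = 237/250 ≈ 0.948000
step 3 [3y] zero: DF = P = 584/625 ≈ 0.934400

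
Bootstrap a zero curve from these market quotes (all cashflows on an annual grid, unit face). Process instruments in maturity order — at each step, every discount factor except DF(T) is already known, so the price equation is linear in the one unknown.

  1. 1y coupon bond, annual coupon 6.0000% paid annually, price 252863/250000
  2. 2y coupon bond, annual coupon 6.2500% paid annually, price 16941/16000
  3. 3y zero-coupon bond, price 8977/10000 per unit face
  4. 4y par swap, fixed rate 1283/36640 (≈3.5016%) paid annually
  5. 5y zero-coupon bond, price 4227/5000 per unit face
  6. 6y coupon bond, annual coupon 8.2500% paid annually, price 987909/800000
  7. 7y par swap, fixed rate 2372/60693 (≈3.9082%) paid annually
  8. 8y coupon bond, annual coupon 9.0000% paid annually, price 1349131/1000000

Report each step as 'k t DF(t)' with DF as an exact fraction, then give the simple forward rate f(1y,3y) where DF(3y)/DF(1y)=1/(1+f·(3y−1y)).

step 1 [1y] bond c/1=3/50: DF=(252863/250000 − 3/50·(0))/(1+3/50) = 4771/5000 ≈ 0.954200
step 2 [2y] bond c/1=1/16: DF=(16941/16000 − 1/16·(0.954200))/(1+1/16) = 2351/2500 ≈ 0.940400
step 3 [3y] zero: DF = P = 8977/10000 ≈ 0.897700
step 4 [4y] swap r/1=1283/36640: DF=(1 − 1283/36640·(0.954200+0.940400+0.897700))/(1+1283/36640) = 8717/10000 ≈ 0.871700
step 5 [5y] zero: DF = P = 4227/5000 ≈ 0.845400
step 6 [6y] bond c/1=33/400: DF=(987909/800000 − 33/400·(0.954200+0.940400+0.897700+0.871700+0.845400))/(1+33/400) = 7971/10000 ≈ 0.797100
step 7 [7y] swap r/1=2372/60693: DF=(1 − 2372/60693·(0.954200+0.940400+0.897700+0.871700+0.845400+0.797100))/(1+2372/60693) = 1907/2500 ≈ 0.762800
step 8 [8y] bond c/1=9/100: DF=(1349131/1000000 − 9/100·(0.954200+0.940400+0.897700+0.871700+0.845400+0.797100+0.762800))/(1+9/100) = 3683/5000 ≈ 0.736600

1 1 4771/5000
2 2 2351/2500
3 3 8977/10000
4 4 8717/10000
5 5 4227/5000
6 6 7971/10000
7 7 1907/2500
8 8 3683/5000
f(1y,3y) = ((4771/5000)/(8977/10000) − 1)/(2) = 565/17954 ≈ 3.1469%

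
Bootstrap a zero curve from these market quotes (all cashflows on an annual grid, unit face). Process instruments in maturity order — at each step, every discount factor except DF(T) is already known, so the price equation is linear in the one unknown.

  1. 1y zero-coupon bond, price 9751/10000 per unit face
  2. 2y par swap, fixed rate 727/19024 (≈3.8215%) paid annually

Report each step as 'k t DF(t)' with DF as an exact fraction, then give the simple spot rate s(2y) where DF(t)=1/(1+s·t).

1 1 9751/10000
2 2 9273/10000
s(2y) = (1/(9273/10000) − 1)/(2) = 727/18546 ≈ 3.9200%

step 1 [1y] zero: DF = P = 9751/10000 ≈ 0.975100
step 2 [2y] swap r/1=727/19024: DF=(1 − 727/19024·(0.975100))/(1+727/19024) = 9273/10000 ≈ 0.927300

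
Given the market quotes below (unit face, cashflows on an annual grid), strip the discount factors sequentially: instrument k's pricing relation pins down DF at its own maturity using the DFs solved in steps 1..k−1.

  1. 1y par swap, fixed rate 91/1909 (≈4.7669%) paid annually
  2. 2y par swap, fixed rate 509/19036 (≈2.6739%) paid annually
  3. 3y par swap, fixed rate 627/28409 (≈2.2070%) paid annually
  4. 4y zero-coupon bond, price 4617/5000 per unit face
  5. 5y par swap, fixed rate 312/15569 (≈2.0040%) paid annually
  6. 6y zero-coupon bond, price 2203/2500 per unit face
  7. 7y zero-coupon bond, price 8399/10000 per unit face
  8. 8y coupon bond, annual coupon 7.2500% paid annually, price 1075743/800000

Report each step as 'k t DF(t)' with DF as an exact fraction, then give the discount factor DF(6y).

1 1 1909/2000
2 2 9491/10000
3 3 9373/10000
4 4 4617/5000
5 5 1133/1250
6 6 2203/2500
7 7 8399/10000
8 8 8217/10000
DF(6y) = 2203/2500 ≈ 0.881200

step 1 [1y] swap r/1=91/1909: DF=(1 − 91/1909·(0))/(1+91/1909) = 1909/2000 ≈ 0.954500
step 2 [2y] swap r/1=509/19036: DF=(1 − 509/19036·(0.954500))/(1+509/19036) = 9491/10000 ≈ 0.949100
step 3 [3y] swap r/1=627/28409: DF=(1 − 627/28409·(0.954500+0.949100))/(1+627/28409) = 9373/10000 ≈ 0.937300
step 4 [4y] zero: DF = P = 4617/5000 ≈ 0.923400
step 5 [5y] swap r/1=312/15569: DF=(1 − 312/15569·(0.954500+0.949100+0.937300+0.923400))/(1+312/15569) = 1133/1250 ≈ 0.906400
step 6 [6y] zero: DF = P = 2203/2500 ≈ 0.881200
step 7 [7y] zero: DF = P = 8399/10000 ≈ 0.839900
step 8 [8y] bond c/1=29/400: DF=(1075743/800000 − 29/400·(0.954500+0.949100+0.937300+0.923400+0.906400+0.881200+0.839900))/(1+29/400) = 8217/10000 ≈ 0.821700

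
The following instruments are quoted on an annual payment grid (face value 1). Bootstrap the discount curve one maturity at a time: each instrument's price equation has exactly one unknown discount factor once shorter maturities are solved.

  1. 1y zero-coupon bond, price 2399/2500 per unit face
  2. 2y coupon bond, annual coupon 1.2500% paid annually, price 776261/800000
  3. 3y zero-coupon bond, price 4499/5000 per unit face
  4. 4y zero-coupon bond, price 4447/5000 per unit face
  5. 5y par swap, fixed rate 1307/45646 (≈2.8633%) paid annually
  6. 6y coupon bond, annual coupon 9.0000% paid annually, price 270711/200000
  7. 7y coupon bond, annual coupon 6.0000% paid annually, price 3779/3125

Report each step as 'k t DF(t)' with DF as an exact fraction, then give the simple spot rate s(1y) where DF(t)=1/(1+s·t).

step 1 [1y] zero: DF = P = 2399/2500 ≈ 0.959600
step 2 [2y] bond c/1=1/80: DF=(776261/800000 − 1/80·(0.959600))/(1+1/80) = 1893/2000 ≈ 0.946500
step 3 [3y] zero: DF = P = 4499/5000 ≈ 0.899800
step 4 [4y] zero: DF = P = 4447/5000 ≈ 0.889400
step 5 [5y] swap r/1=1307/45646: DF=(1 − 1307/45646·(0.959600+0.946500+0.899800+0.889400))/(1+1307/45646) = 8693/10000 ≈ 0.869300
step 6 [6y] bond c/1=9/100: DF=(270711/200000 − 9/100·(0.959600+0.946500+0.899800+0.889400+0.869300))/(1+9/100) = 8649/10000 ≈ 0.864900
step 7 [7y] bond c/1=3/50: DF=(3779/3125 − 3/50·(0.959600+0.946500+0.899800+0.889400+0.869300+0.864900))/(1+3/50) = 1667/2000 ≈ 0.833500

1 1 2399/2500
2 2 1893/2000
3 3 4499/5000
4 4 4447/5000
5 5 8693/10000
6 6 8649/10000
7 7 1667/2000
s(1y) = (1/(2399/2500) − 1)/(1) = 101/2399 ≈ 4.2101%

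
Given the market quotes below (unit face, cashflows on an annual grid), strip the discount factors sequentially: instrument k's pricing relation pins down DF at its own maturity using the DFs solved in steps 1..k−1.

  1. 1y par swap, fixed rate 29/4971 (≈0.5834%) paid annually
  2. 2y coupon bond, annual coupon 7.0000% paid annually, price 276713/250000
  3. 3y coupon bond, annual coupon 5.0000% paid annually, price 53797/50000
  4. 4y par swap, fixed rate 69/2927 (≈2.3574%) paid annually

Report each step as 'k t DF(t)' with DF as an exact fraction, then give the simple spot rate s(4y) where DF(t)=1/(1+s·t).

1 1 4971/5000
2 2 4847/5000
3 3 582/625
4 4 9103/10000
s(4y) = (1/(9103/10000) − 1)/(4) = 897/36412 ≈ 2.4635%

step 1 [1y] swap r/1=29/4971: DF=(1 − 29/4971·(0))/(1+29/4971) = 4971/5000 ≈ 0.994200
step 2 [2y] bond c/1=7/100: DF=(276713/250000 − 7/100·(0.994200))/(1+7/100) = 4847/5000 ≈ 0.969400
step 3 [3y] bond c/1=1/20: DF=(53797/50000 − 1/20·(0.994200+0.969400))/(1+1/20) = 582/625 ≈ 0.931200
step 4 [4y] swap r/1=69/2927: DF=(1 − 69/2927·(0.994200+0.969400+0.931200))/(1+69/2927) = 9103/10000 ≈ 0.910300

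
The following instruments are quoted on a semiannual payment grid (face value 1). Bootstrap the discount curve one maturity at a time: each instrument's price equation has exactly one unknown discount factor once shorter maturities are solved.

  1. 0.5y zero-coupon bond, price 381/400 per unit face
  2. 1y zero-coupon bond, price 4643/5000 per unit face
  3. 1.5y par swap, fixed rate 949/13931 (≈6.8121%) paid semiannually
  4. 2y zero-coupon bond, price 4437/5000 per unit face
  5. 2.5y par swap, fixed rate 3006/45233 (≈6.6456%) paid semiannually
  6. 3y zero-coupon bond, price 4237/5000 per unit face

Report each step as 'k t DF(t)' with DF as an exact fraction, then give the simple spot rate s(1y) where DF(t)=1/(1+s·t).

1 1/2 381/400
2 1 4643/5000
3 3/2 9051/10000
4 2 4437/5000
5 5/2 8497/10000
6 3 4237/5000
s(1y) = (1/(4643/5000) − 1)/(1) = 357/4643 ≈ 7.6890%

step 1 [0.5y] zero: DF = P = 381/400 ≈ 0.952500
step 2 [1y] zero: DF = P = 4643/5000 ≈ 0.928600
step 3 [1.5y] swap r/2=949/27862: DF=(1 − 949/27862·(0.952500+0.928600))/(1+949/27862) = 9051/10000 ≈ 0.905100
step 4 [2y] zero: DF = P = 4437/5000 ≈ 0.887400
step 5 [2.5y] swap r/2=1503/45233: DF=(1 − 1503/45233·(0.952500+0.928600+0.905100+0.887400))/(1+1503/45233) = 8497/10000 ≈ 0.849700
step 6 [3y] zero: DF = P = 4237/5000 ≈ 0.847400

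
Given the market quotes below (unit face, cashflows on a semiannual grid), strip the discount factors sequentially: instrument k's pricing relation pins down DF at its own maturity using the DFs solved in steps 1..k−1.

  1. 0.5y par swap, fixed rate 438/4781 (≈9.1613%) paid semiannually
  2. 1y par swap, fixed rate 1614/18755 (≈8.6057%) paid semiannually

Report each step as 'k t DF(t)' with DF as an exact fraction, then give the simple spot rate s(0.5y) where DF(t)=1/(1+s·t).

step 1 [0.5y] swap r/2=219/4781: DF=(1 − 219/4781·(0))/(1+219/4781) = 4781/5000 ≈ 0.956200
step 2 [1y] swap r/2=807/18755: DF=(1 − 807/18755·(0.956200))/(1+807/18755) = 9193/10000 ≈ 0.919300

1 1/2 4781/5000
2 1 9193/10000
s(0.5y) = (1/(4781/5000) − 1)/(1/2) = 438/4781 ≈ 9.1613%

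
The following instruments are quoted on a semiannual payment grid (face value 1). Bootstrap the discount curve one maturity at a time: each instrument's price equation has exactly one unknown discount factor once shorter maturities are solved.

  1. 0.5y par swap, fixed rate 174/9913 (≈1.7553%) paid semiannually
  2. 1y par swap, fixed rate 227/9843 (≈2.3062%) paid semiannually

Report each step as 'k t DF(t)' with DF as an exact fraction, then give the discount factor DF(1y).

1 1/2 9913/10000
2 1 9773/10000
DF(1y) = 9773/10000 ≈ 0.977300

step 1 [0.5y] swap r/2=87/9913: DF=(1 − 87/9913·(0))/(1+87/9913) = 9913/10000 ≈ 0.991300
step 2 [1y] swap r/2=227/19686: DF=(1 − 227/19686·(0.991300))/(1+227/19686) = 9773/10000 ≈ 0.977300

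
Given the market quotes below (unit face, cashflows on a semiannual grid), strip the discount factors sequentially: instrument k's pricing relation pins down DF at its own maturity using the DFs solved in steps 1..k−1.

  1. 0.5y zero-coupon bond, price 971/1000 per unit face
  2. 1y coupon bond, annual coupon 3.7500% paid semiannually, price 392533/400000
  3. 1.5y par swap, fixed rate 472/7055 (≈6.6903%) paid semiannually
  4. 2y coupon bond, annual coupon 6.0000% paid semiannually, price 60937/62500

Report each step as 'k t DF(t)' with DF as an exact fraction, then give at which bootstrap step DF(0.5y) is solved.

1 1/2 971/1000
2 1 4727/5000
3 3/2 566/625
4 2 2161/2500
DF(0.5y) is solved at step 1

step 1 [0.5y] zero: DF = P = 971/1000 ≈ 0.971000
step 2 [1y] bond c/2=3/160: DF=(392533/400000 − 3/160·(0.971000))/(1+3/160) = 4727/5000 ≈ 0.945400
step 3 [1.5y] swap r/2=236/7055: DF=(1 − 236/7055·(0.971000+0.945400))/(1+236/7055) = 566/625 ≈ 0.905600
step 4 [2y] bond c/2=3/100: DF=(60937/62500 − 3/100·(0.971000+0.945400+0.905600))/(1+3/100) = 2161/2500 ≈ 0.864400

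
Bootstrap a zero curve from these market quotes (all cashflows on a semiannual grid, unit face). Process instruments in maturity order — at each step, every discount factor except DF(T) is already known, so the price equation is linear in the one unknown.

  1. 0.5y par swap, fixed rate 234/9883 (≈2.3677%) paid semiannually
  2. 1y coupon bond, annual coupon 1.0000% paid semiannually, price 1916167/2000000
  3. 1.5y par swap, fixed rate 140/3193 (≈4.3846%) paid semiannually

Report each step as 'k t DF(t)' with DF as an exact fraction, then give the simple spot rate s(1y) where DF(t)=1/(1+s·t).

1 1/2 9883/10000
2 1 2371/2500
3 3/2 937/1000
s(1y) = (1/(2371/2500) − 1)/(1) = 129/2371 ≈ 5.4407%

step 1 [0.5y] swap r/2=117/9883: DF=(1 − 117/9883·(0))/(1+117/9883) = 9883/10000 ≈ 0.988300
step 2 [1y] bond c/2=1/200: DF=(1916167/2000000 − 1/200·(0.988300))/(1+1/200) = 2371/2500 ≈ 0.948400
step 3 [1.5y] swap r/2=70/3193: DF=(1 − 70/3193·(0.988300+0.948400))/(1+70/3193) = 937/1000 ≈ 0.937000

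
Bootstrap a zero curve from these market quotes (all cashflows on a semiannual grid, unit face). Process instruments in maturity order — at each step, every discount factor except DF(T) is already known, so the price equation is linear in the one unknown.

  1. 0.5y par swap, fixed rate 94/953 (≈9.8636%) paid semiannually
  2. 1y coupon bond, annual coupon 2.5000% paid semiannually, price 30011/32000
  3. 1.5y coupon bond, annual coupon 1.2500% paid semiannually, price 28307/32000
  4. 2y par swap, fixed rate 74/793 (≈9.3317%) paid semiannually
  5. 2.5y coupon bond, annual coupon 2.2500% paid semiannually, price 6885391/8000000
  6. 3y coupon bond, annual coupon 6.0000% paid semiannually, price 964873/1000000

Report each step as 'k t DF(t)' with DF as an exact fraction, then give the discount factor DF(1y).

1 1/2 953/1000
2 1 1829/2000
3 3/2 347/400
4 2 1667/2000
5 5/2 4057/5000
6 3 2023/2500
DF(1y) = 1829/2000 ≈ 0.914500

step 1 [0.5y] swap r/2=47/953: DF=(1 − 47/953·(0))/(1+47/953) = 953/1000 ≈ 0.953000
step 2 [1y] bond c/2=1/80: DF=(30011/32000 − 1/80·(0.953000))/(1+1/80) = 1829/2000 ≈ 0.914500
step 3 [1.5y] bond c/2=1/160: DF=(28307/32000 − 1/160·(0.953000+0.914500))/(1+1/160) = 347/400 ≈ 0.867500
step 4 [2y] swap r/2=37/793: DF=(1 − 37/793·(0.953000+0.914500+0.867500))/(1+37/793) = 1667/2000 ≈ 0.833500
step 5 [2.5y] bond c/2=9/800: DF=(6885391/8000000 − 9/800·(0.953000+0.914500+0.867500+0.833500))/(1+9/800) = 4057/5000 ≈ 0.811400
step 6 [3y] bond c/2=3/100: DF=(964873/1000000 − 3/100·(0.953000+0.914500+0.867500+0.833500+0.811400))/(1+3/100) = 2023/2500 ≈ 0.809200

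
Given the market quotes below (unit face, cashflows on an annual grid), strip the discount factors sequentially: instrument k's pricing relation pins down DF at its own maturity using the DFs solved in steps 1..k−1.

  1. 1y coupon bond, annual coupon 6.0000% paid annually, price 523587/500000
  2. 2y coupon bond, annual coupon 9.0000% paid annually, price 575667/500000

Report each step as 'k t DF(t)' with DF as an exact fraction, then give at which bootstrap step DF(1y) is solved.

step 1 [1y] bond c/1=3/50: DF=(523587/500000 − 3/50·(0))/(1+3/50) = 9879/10000 ≈ 0.987900
step 2 [2y] bond c/1=9/100: DF=(575667/500000 − 9/100·(0.987900))/(1+9/100) = 9747/10000 ≈ 0.974700

1 1 9879/10000
2 2 9747/10000
DF(1y) is solved at step 1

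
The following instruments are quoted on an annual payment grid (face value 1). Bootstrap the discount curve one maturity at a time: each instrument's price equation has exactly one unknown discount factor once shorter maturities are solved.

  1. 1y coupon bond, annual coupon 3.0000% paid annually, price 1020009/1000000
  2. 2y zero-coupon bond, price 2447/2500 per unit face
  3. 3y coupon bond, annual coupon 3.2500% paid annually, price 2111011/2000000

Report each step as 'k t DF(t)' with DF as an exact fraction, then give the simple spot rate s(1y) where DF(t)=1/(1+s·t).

1 1 9903/10000
2 2 2447/2500
3 3 9603/10000
s(1y) = (1/(9903/10000) − 1)/(1) = 97/9903 ≈ 0.9795%

step 1 [1y] bond c/1=3/100: DF=(1020009/1000000 − 3/100·(0))/(1+3/100) = 9903/10000 ≈ 0.990300
step 2 [2y] zero: DF = P = 2447/2500 ≈ 0.978800
step 3 [3y] bond c/1=13/400: DF=(2111011/2000000 − 13/400·(0.990300+0.978800))/(1+13/400) = 9603/10000 ≈ 0.960300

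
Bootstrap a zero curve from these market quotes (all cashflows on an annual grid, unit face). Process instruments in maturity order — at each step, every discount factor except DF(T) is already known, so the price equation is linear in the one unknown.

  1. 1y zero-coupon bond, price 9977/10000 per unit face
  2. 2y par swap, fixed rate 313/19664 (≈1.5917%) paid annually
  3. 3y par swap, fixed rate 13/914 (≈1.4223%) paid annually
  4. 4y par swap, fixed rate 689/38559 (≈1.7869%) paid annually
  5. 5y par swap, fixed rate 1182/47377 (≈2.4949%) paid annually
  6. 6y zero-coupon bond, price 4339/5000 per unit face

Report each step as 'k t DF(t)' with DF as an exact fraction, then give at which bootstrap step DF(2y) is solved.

step 1 [1y] zero: DF = P = 9977/10000 ≈ 0.997700
step 2 [2y] swap r/1=313/19664: DF=(1 − 313/19664·(0.997700))/(1+313/19664) = 9687/10000 ≈ 0.968700
step 3 [3y] swap r/1=13/914: DF=(1 − 13/914·(0.997700+0.968700))/(1+13/914) = 599/625 ≈ 0.958400
step 4 [4y] swap r/1=689/38559: DF=(1 − 689/38559·(0.997700+0.968700+0.958400))/(1+689/38559) = 9311/10000 ≈ 0.931100
step 5 [5y] swap r/1=1182/47377: DF=(1 − 1182/47377·(0.997700+0.968700+0.958400+0.931100))/(1+1182/47377) = 4409/5000 ≈ 0.881800
step 6 [6y] zero: DF = P = 4339/5000 ≈ 0.867800

1 1 9977/10000
2 2 9687/10000
3 3 599/625
4 4 9311/10000
5 5 4409/5000
6 6 4339/5000
DF(2y) is solved at step 2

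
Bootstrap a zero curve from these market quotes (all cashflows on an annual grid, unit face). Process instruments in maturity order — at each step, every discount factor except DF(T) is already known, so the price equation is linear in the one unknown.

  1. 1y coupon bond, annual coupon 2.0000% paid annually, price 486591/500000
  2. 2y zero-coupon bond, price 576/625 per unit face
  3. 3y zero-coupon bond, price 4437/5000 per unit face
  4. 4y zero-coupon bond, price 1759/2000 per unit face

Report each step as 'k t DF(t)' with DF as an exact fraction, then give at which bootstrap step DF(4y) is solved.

step 1 [1y] bond c/1=1/50: DF=(486591/500000 − 1/50·(0))/(1+1/50) = 9541/10000 ≈ 0.954100
step 2 [2y] zero: DF = P = 576/625 ≈ 0.921600
step 3 [3y] zero: DF = P = 4437/5000 ≈ 0.887400
step 4 [4y] zero: DF = P = 1759/2000 ≈ 0.879500

1 1 9541/10000
2 2 576/625
3 3 4437/5000
4 4 1759/2000
DF(4y) is solved at step 4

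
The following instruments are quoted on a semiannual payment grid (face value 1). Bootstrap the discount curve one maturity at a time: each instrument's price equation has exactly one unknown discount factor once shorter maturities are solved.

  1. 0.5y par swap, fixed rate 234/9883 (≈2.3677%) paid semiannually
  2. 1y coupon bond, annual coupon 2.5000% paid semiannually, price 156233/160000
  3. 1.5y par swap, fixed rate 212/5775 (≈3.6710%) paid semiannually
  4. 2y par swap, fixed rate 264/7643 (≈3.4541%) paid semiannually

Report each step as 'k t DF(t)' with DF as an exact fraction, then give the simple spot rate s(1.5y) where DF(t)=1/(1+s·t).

step 1 [0.5y] swap r/2=117/9883: DF=(1 − 117/9883·(0))/(1+117/9883) = 9883/10000 ≈ 0.988300
step 2 [1y] bond c/2=1/80: DF=(156233/160000 − 1/80·(0.988300))/(1+1/80) = 4761/5000 ≈ 0.952200
step 3 [1.5y] swap r/2=106/5775: DF=(1 − 106/5775·(0.988300+0.952200))/(1+106/5775) = 947/1000 ≈ 0.947000
step 4 [2y] swap r/2=132/7643: DF=(1 − 132/7643·(0.988300+0.952200+0.947000))/(1+132/7643) = 467/500 ≈ 0.934000

1 1/2 9883/10000
2 1 4761/5000
3 3/2 947/1000
4 2 467/500
s(1.5y) = (1/(947/1000) − 1)/(3/2) = 106/2841 ≈ 3.7311%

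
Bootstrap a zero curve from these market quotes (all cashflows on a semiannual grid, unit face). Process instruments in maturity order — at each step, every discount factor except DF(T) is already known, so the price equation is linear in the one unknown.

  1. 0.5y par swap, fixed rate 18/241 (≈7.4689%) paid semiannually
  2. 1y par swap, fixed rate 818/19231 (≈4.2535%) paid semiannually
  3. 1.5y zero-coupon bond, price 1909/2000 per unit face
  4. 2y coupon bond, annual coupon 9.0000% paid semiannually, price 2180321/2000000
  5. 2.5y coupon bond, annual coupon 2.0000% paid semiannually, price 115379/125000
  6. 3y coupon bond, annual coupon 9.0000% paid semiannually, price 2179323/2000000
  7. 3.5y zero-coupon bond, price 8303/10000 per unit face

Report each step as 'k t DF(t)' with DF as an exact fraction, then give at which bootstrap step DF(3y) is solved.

step 1 [0.5y] swap r/2=9/241: DF=(1 − 9/241·(0))/(1+9/241) = 241/250 ≈ 0.964000
step 2 [1y] swap r/2=409/19231: DF=(1 − 409/19231·(0.964000))/(1+409/19231) = 9591/10000 ≈ 0.959100
step 3 [1.5y] zero: DF = P = 1909/2000 ≈ 0.954500
step 4 [2y] bond c/2=9/200: DF=(2180321/2000000 − 9/200·(0.964000+0.959100+0.954500))/(1+9/200) = 9193/10000 ≈ 0.919300
step 5 [2.5y] bond c/2=1/100: DF=(115379/125000 − 1/100·(0.964000+0.959100+0.954500+0.919300))/(1+1/100) = 8763/10000 ≈ 0.876300
step 6 [3y] bond c/2=9/200: DF=(2179323/2000000 − 9/200·(0.964000+0.959100+0.954500+0.919300+0.876300))/(1+9/200) = 1683/2000 ≈ 0.841500
step 7 [3.5y] zero: DF = P = 8303/10000 ≈ 0.830300

1 1/2 241/250
2 1 9591/10000
3 3/2 1909/2000
4 2 9193/10000
5 5/2 8763/10000
6 3 1683/2000
7 7/2 8303/10000
DF(3y) is solved at step 6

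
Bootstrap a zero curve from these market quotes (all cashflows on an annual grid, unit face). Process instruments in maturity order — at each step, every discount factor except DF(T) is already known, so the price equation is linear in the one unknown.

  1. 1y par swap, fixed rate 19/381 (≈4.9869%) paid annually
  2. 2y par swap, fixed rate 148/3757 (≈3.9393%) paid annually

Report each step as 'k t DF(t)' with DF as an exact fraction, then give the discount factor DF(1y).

1 1 381/400
2 2 463/500
DF(1y) = 381/400 ≈ 0.952500

step 1 [1y] swap r/1=19/381: DF=(1 − 19/381·(0))/(1+19/381) = 381/400 ≈ 0.952500
step 2 [2y] swap r/1=148/3757: DF=(1 − 148/3757·(0.952500))/(1+148/3757) = 463/500 ≈ 0.926000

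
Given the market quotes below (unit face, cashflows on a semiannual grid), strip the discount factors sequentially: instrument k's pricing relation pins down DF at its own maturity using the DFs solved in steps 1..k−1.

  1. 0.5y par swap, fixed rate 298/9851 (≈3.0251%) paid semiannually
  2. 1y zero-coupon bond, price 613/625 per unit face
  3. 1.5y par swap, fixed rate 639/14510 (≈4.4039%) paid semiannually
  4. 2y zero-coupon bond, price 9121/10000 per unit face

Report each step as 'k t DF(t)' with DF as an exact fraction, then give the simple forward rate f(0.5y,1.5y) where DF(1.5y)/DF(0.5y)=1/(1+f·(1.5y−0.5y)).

1 1/2 9851/10000
2 1 613/625
3 3/2 9361/10000
4 2 9121/10000
f(0.5y,1.5y) = ((9851/10000)/(9361/10000) − 1)/(1) = 490/9361 ≈ 5.2345%

step 1 [0.5y] swap r/2=149/9851: DF=(1 − 149/9851·(0))/(1+149/9851) = 9851/10000 ≈ 0.985100
step 2 [1y] zero: DF = P = 613/625 ≈ 0.980800
step 3 [1.5y] swap r/2=639/29020: DF=(1 − 639/29020·(0.985100+0.980800))/(1+639/29020) = 9361/10000 ≈ 0.936100
step 4 [2y] zero: DF = P = 9121/10000 ≈ 0.912100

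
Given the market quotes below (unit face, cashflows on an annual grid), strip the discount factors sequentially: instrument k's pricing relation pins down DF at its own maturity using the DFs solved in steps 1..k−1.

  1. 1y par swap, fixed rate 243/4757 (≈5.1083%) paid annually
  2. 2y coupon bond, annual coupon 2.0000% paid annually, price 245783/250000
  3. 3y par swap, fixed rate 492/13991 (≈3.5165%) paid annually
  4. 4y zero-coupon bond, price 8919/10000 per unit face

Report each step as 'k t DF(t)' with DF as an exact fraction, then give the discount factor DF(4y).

1 1 4757/5000
2 2 2363/2500
3 3 1127/1250
4 4 8919/10000
DF(4y) = 8919/10000 ≈ 0.891900

step 1 [1y] swap r/1=243/4757: DF=(1 − 243/4757·(0))/(1+243/4757) = 4757/5000 ≈ 0.951400
step 2 [2y] bond c/1=1/50: DF=(245783/250000 − 1/50·(0.951400))/(1+1/50) = 2363/2500 ≈ 0.945200
step 3 [3y] swap r/1=492/13991: DF=(1 − 492/13991·(0.951400+0.945200))/(1+492/13991) = 1127/1250 ≈ 0.901600
step 4 [4y] zero: DF = P = 8919/10000 ≈ 0.891900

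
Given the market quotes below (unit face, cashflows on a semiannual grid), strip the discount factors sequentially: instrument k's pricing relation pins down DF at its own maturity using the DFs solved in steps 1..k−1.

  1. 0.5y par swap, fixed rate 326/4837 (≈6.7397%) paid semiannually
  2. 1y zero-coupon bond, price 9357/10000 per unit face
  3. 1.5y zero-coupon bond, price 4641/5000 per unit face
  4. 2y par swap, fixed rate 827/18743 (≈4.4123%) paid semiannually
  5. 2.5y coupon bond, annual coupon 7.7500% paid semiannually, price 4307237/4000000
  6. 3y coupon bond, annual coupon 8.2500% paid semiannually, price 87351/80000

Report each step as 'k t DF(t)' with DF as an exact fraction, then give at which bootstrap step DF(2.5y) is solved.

step 1 [0.5y] swap r/2=163/4837: DF=(1 − 163/4837·(0))/(1+163/4837) = 4837/5000 ≈ 0.967400
step 2 [1y] zero: DF = P = 9357/10000 ≈ 0.935700
step 3 [1.5y] zero: DF = P = 4641/5000 ≈ 0.928200
step 4 [2y] swap r/2=827/37486: DF=(1 − 827/37486·(0.967400+0.935700+0.928200))/(1+827/37486) = 9173/10000 ≈ 0.917300
step 5 [2.5y] bond c/2=31/800: DF=(4307237/4000000 − 31/800·(0.967400+0.935700+0.928200+0.917300))/(1+31/800) = 1121/1250 ≈ 0.896800
step 6 [3y] bond c/2=33/800: DF=(87351/80000 − 33/800·(0.967400+0.935700+0.928200+0.917300+0.896800))/(1+33/800) = 4323/5000 ≈ 0.864600

1 1/2 4837/5000
2 1 9357/10000
3 3/2 4641/5000
4 2 9173/10000
5 5/2 1121/1250
6 3 4323/5000
DF(2.5y) is solved at step 5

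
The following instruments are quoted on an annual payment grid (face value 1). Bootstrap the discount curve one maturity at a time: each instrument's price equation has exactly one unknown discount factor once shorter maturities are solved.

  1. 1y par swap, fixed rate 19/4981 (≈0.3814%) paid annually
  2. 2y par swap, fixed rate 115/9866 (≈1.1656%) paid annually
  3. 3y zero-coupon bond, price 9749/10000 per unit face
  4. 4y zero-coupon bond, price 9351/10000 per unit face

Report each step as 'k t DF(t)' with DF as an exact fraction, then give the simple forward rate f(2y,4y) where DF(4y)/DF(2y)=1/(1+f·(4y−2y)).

1 1 4981/5000
2 2 977/1000
3 3 9749/10000
4 4 9351/10000
f(2y,4y) = ((977/1000)/(9351/10000) − 1)/(2) = 419/18702 ≈ 2.2404%

step 1 [1y] swap r/1=19/4981: DF=(1 − 19/4981·(0))/(1+19/4981) = 4981/5000 ≈ 0.996200
step 2 [2y] swap r/1=115/9866: DF=(1 − 115/9866·(0.996200))/(1+115/9866) = 977/1000 ≈ 0.977000
step 3 [3y] zero: DF = P = 9749/10000 ≈ 0.974900
step 4 [4y] zero: DF = P = 9351/10000 ≈ 0.935100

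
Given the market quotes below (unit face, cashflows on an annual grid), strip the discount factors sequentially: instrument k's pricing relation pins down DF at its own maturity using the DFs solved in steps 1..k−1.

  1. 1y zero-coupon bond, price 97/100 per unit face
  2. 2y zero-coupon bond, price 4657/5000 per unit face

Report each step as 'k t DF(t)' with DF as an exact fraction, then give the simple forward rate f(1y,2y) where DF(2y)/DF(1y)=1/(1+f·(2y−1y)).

step 1 [1y] zero: DF = P = 97/100 ≈ 0.970000
step 2 [2y] zero: DF = P = 4657/5000 ≈ 0.931400

1 1 97/100
2 2 4657/5000
f(1y,2y) = ((97/100)/(4657/5000) − 1)/(1) = 193/4657 ≈ 4.1443%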